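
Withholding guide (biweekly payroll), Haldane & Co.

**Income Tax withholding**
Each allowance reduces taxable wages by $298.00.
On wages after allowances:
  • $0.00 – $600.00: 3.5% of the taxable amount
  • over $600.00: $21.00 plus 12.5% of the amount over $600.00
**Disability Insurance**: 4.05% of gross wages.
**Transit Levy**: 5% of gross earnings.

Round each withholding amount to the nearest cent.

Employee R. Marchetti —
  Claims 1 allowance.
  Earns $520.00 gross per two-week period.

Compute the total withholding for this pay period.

Income Tax: taxable = $520.00 − 1×$298.00 = $222.00
  3.5% × $222.00 = $7.77
Disability Insurance: 4.05% × $520.00 = $21.06
Transit Levy: 5% × $520.00 = $26.00
Total: $7.77 + $21.06 + $26.00 = $54.83

$54.83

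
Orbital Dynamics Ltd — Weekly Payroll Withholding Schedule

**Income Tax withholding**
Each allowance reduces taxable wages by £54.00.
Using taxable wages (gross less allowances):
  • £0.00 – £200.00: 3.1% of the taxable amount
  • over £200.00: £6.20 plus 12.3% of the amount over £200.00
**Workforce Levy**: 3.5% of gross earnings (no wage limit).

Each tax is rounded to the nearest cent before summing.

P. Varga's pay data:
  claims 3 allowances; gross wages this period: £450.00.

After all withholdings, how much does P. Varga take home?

Income Tax: taxable = £450.00 − 3×£54.00 = £288.00
  £6.20 + 12.3% × (£288.00 − £200.00) = £6.20 + 12.3% × £88.00 = £17.02
Workforce Levy: 3.5% × £450.00 = £15.75
Total withheld: £17.02 + £15.75 = £32.77
Net pay: £450.00 − £32.77 = £417.23

£417.23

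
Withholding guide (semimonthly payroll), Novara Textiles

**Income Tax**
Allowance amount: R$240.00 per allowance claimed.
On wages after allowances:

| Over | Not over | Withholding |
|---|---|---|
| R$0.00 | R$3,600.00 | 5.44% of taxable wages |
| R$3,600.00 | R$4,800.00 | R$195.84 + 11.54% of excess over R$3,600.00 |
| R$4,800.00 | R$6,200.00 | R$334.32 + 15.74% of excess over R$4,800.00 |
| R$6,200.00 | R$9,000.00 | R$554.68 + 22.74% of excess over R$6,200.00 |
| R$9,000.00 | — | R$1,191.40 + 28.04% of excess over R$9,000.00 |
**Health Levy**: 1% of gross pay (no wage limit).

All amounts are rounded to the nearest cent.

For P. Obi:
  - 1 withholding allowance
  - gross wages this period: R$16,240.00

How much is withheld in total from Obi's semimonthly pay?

Income Tax: taxable = R$16,240.00 − 1×R$240.00 = R$16,000.00
  R$1,191.40 + 28.04% × (R$16,000.00 − R$9,000.00) = R$1,191.40 + 28.04% × R$7,000.00 = R$3,154.20
Health Levy: 1% × R$16,240.00 = R$162.40
Total: R$3,154.20 + R$162.40 = R$3,316.60

R$3,316.60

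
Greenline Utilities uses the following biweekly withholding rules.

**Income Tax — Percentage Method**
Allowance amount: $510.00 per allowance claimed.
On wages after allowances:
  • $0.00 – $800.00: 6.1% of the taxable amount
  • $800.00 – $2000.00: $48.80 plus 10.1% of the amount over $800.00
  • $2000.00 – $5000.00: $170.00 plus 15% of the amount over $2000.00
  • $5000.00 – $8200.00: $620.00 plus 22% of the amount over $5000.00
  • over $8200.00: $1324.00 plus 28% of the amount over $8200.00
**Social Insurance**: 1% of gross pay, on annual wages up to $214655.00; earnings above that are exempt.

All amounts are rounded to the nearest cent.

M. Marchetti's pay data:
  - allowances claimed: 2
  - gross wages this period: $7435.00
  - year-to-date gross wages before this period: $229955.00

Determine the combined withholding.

Income Tax: taxable = $7435.00 − 2×$510.00 = $6415.00
  $620.00 + 22% × ($6415.00 − $5000.00) = $620.00 + 22% × $1415.00 = $931.30
Social Insurance: YTD $229955.00 ≥ cap $214655.00 → $0.00
Total: $931.30 + $0.00 = $931.30

$931.30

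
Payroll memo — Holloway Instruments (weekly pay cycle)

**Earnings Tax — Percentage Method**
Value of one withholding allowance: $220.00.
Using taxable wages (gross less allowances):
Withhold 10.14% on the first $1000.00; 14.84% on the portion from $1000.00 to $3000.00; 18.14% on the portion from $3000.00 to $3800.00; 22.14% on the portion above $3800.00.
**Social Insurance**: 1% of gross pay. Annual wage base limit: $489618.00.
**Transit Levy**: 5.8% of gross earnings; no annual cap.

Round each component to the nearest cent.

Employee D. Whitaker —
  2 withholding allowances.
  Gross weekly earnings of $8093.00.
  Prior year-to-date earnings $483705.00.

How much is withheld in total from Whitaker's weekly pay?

Earnings Tax: taxable = $8093.00 − 2×$220.00 = $7653.00
  $543.32 + 22.14% × ($7653.00 − $3800.00) = $543.32 + 22.14% × $3853.00 = $1396.37
Social Insurance: cap $489618.00 − YTD $483705.00 = $5913.00 subject; 1% × $5913.00 = $59.13
Transit Levy: 5.8% × $8093.00 = $469.39
Total: $1396.37 + $59.13 + $469.39 = $1924.89

$1924.89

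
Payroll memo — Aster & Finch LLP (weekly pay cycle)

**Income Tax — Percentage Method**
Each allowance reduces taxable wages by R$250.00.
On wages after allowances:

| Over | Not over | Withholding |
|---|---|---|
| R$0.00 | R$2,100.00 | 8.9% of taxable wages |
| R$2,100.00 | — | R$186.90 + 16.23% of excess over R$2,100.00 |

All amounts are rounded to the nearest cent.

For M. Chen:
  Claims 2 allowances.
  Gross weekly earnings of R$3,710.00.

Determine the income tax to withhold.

R$367.05

Income Tax: taxable = R$3,710.00 − 2×R$250.00 = R$3,210.00
  R$186.90 + 16.23% × (R$3,210.00 − R$2,100.00) = R$186.90 + 16.23% × R$1,110.00 = R$367.05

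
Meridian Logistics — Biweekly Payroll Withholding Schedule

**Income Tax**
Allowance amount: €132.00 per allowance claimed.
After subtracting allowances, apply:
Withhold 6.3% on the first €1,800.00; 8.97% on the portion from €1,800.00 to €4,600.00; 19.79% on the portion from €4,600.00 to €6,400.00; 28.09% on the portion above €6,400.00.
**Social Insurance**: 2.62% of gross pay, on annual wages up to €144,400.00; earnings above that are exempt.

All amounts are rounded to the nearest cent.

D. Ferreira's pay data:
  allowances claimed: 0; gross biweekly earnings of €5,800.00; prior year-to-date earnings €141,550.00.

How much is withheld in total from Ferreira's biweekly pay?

€676.71

Income Tax: taxable = €5,800.00
  €364.56 + 19.79% × (€5,800.00 − €4,600.00) = €364.56 + 19.79% × €1,200.00 = €602.04
Social Insurance: cap €144,400.00 − YTD €141,550.00 = €2,850.00 subject; 2.62% × €2,850.00 = €74.67
Total: €602.04 + €74.67 = €676.71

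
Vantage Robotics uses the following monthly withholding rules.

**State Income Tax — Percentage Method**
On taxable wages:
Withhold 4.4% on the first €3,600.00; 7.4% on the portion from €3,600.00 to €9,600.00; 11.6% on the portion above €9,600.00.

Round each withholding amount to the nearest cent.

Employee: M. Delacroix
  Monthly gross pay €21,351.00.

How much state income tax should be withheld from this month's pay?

€1,965.52

State Income Tax: taxable = €21,351.00
  €602.40 + 11.6% × (€21,351.00 − €9,600.00) = €602.40 + 11.6% × €11,751.00 = €1,965.52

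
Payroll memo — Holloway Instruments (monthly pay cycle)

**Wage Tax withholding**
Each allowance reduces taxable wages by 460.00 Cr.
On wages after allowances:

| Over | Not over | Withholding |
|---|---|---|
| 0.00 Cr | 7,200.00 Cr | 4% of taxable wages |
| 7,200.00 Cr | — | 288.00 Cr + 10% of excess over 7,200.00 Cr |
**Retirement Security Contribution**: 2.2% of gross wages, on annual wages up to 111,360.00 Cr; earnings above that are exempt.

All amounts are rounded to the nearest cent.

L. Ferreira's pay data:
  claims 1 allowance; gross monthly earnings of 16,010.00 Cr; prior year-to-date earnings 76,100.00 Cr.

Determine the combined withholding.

Wage Tax: taxable = 16,010.00 Cr − 1×460.00 Cr = 15,550.00 Cr
  288.00 Cr + 10% × (15,550.00 Cr − 7,200.00 Cr) = 288.00 Cr + 10% × 8,350.00 Cr = 1,123.00 Cr
Retirement Security Contribution: 2.2% × 16,010.00 Cr = 352.22 Cr
Total: 1,123.00 Cr + 352.22 Cr = 1,475.22 Cr

1,475.22 Cr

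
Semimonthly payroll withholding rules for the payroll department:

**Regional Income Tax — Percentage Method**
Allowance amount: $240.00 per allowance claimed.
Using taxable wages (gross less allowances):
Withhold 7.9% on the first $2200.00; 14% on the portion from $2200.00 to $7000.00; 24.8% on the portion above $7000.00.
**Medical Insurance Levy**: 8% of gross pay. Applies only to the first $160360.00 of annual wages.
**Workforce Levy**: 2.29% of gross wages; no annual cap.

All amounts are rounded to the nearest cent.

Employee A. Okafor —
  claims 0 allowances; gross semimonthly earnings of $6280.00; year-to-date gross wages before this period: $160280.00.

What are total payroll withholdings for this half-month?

$895.21

Regional Income Tax: taxable = $6280.00
  $173.80 + 14% × ($6280.00 − $2200.00) = $173.80 + 14% × $4080.00 = $745.00
Medical Insurance Levy: cap $160360.00 − YTD $160280.00 = $80.00 subject; 8% × $80.00 = $6.40
Workforce Levy: 2.29% × $6280.00 = $143.81
Total: $745.00 + $6.40 + $143.81 = $895.21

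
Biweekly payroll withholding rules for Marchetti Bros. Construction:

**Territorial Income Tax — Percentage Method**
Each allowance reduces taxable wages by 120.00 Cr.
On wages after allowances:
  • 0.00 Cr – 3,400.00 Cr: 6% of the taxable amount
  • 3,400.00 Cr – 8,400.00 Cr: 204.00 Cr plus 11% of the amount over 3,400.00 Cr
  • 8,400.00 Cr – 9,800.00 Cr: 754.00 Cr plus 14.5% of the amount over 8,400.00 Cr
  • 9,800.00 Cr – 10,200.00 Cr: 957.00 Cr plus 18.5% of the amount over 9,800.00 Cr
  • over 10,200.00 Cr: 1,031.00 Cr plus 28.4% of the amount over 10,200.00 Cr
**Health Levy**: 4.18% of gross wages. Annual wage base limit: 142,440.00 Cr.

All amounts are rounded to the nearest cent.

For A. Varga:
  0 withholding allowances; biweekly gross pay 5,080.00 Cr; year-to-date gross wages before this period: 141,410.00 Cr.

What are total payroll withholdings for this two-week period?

Territorial Income Tax: taxable = 5,080.00 Cr
  204.00 Cr + 11% × (5,080.00 Cr − 3,400.00 Cr) = 204.00 Cr + 11% × 1,680.00 Cr = 388.80 Cr
Health Levy: cap 142,440.00 Cr − YTD 141,410.00 Cr = 1,030.00 Cr subject; 4.18% × 1,030.00 Cr = 43.05 Cr
Total: 388.80 Cr + 43.05 Cr = 431.85 Cr

431.85 Cr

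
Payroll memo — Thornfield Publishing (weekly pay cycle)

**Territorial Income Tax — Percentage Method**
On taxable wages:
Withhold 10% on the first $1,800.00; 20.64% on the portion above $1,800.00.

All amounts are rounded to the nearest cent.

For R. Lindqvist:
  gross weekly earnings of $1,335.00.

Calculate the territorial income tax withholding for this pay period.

$133.50

Territorial Income Tax: taxable = $1,335.00
  10% × $1,335.00 = $133.50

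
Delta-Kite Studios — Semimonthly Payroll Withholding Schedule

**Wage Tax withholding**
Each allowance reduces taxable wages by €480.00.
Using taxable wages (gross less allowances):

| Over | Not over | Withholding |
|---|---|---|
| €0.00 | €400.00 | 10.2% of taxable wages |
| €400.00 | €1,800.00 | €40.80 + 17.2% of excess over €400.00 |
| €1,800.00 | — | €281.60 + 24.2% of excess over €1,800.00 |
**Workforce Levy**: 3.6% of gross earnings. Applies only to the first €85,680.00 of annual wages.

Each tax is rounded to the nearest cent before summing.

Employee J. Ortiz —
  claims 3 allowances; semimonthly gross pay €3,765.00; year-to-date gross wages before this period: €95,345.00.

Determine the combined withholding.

Wage Tax: taxable = €3,765.00 − 3×€480.00 = €2,325.00
  €281.60 + 24.2% × (€2,325.00 − €1,800.00) = €281.60 + 24.2% × €525.00 = €408.65
Workforce Levy: YTD €95,345.00 ≥ cap €85,680.00 → €0.00
Total: €408.65 + €0.00 = €408.65

€408.65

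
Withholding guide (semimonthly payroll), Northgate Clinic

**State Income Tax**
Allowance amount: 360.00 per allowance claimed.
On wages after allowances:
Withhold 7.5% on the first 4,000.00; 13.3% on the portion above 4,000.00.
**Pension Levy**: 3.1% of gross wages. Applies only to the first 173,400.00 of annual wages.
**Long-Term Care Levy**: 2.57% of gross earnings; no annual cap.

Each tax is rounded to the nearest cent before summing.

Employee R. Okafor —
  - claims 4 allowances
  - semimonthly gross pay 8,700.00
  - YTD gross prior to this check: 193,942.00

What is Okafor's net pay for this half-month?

State Income Tax: taxable = 8,700.00 − 4×360.00 = 7,260.00
  300.00 + 13.3% × (7,260.00 − 4,000.00) = 300.00 + 13.3% × 3,260.00 = 733.58
Pension Levy: YTD 193,942.00 ≥ cap 173,400.00 → 0.00
Long-Term Care Levy: 2.57% × 8,700.00 = 223.59
Total withheld: 733.58 + 0.00 + 223.59 = 957.17
Net pay: 8,700.00 − 957.17 = 7,742.83

7,742.83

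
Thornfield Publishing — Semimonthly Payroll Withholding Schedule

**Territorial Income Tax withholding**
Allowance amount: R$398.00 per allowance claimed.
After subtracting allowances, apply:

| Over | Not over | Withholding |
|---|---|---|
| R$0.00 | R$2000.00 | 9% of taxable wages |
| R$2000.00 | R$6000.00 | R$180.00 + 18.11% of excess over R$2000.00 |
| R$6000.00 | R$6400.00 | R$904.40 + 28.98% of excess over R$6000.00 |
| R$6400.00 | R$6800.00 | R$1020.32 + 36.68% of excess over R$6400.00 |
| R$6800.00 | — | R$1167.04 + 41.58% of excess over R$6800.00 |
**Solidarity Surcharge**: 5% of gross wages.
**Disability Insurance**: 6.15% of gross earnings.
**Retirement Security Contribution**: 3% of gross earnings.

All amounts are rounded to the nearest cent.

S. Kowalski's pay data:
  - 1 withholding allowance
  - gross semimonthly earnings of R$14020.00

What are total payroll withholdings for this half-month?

R$5987.46

Territorial Income Tax: taxable = R$14020.00 − 1×R$398.00 = R$13622.00
  R$1167.04 + 41.58% × (R$13622.00 − R$6800.00) = R$1167.04 + 41.58% × R$6822.00 = R$4003.63
Solidarity Surcharge: 5% × R$14020.00 = R$701.00
Disability Insurance: 6.15% × R$14020.00 = R$862.23
Retirement Security Contribution: 3% × R$14020.00 = R$420.60
Total: R$4003.63 + R$701.00 + R$862.23 + R$420.60 = R$5987.46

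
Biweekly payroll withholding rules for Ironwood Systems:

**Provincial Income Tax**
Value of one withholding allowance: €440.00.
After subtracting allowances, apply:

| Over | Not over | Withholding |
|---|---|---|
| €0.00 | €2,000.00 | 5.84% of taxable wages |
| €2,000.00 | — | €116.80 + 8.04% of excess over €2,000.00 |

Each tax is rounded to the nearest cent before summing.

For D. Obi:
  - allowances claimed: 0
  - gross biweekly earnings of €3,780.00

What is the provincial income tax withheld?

Provincial Income Tax: taxable = €3,780.00
  €116.80 + 8.04% × (€3,780.00 − €2,000.00) = €116.80 + 8.04% × €1,780.00 = €259.91

€259.91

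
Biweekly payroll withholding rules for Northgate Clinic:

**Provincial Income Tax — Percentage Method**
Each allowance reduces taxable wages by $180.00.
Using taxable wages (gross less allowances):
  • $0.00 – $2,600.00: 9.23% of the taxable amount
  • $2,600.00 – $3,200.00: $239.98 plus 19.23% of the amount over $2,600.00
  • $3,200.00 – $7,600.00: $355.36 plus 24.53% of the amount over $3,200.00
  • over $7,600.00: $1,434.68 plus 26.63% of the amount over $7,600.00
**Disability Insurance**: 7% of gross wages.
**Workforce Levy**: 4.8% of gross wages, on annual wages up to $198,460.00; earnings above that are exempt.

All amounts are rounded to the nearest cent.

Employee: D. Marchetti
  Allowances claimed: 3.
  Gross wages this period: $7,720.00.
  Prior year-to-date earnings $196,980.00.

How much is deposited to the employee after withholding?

$5,776.91

Provincial Income Tax: taxable = $7,720.00 − 3×$180.00 = $7,180.00
  $355.36 + 24.53% × ($7,180.00 − $3,200.00) = $355.36 + 24.53% × $3,980.00 = $1,331.65
Disability Insurance: 7% × $7,720.00 = $540.40
Workforce Levy: cap $198,460.00 − YTD $196,980.00 = $1,480.00 subject; 4.8% × $1,480.00 = $71.04
Total withheld: $1,331.65 + $540.40 + $71.04 = $1,943.09
Net pay: $7,720.00 − $1,943.09 = $5,776.91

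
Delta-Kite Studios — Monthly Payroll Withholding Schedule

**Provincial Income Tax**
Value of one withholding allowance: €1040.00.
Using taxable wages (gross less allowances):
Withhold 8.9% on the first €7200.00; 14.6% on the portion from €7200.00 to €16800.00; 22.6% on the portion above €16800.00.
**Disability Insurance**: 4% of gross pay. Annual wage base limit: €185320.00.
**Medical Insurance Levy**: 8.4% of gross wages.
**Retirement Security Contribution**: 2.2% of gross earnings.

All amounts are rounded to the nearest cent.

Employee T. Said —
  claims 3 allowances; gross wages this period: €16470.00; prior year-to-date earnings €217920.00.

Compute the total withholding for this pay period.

Provincial Income Tax: taxable = €16470.00 − 3×€1040.00 = €13350.00
  €640.80 + 14.6% × (€13350.00 − €7200.00) = €640.80 + 14.6% × €6150.00 = €1538.70
Disability Insurance: YTD €217920.00 ≥ cap €185320.00 → €0.00
Medical Insurance Levy: 8.4% × €16470.00 = €1383.48
Retirement Security Contribution: 2.2% × €16470.00 = €362.34
Total: €1538.70 + €0.00 + €1383.48 + €362.34 = €3284.52

€3284.52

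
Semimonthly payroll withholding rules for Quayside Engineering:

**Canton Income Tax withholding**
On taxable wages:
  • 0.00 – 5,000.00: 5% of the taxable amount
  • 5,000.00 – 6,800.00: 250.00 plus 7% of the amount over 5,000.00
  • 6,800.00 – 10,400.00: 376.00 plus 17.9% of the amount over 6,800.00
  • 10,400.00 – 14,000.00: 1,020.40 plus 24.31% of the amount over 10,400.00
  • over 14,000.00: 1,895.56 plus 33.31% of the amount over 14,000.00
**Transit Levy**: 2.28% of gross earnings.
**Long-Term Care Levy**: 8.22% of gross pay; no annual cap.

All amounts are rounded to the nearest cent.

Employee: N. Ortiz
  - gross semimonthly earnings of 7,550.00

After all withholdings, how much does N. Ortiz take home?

6,247.00

Canton Income Tax: taxable = 7,550.00
  376.00 + 17.9% × (7,550.00 − 6,800.00) = 376.00 + 17.9% × 750.00 = 510.25
Transit Levy: 2.28% × 7,550.00 = 172.14
Long-Term Care Levy: 8.22% × 7,550.00 = 620.61
Total withheld: 510.25 + 172.14 + 620.61 = 1,303.00
Net pay: 7,550.00 − 1,303.00 = 6,247.00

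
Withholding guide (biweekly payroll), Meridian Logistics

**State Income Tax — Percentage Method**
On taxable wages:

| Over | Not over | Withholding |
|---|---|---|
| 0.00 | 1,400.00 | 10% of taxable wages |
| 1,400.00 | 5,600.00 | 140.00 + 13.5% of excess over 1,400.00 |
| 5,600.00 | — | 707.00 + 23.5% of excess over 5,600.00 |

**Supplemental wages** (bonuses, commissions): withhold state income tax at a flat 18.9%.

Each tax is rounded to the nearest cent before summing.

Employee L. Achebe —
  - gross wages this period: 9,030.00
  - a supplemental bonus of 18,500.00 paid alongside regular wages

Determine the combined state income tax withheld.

State Income Tax: taxable = 9,030.00
  707.00 + 23.5% × (9,030.00 − 5,600.00) = 707.00 + 23.5% × 3,430.00 = 1,513.05
Supplemental (18.9% flat on bonus): 18.9% × 18,500.00 = 3,496.50
Total state income tax: 1,513.05 + 3,496.50 = 5,009.55

5,009.55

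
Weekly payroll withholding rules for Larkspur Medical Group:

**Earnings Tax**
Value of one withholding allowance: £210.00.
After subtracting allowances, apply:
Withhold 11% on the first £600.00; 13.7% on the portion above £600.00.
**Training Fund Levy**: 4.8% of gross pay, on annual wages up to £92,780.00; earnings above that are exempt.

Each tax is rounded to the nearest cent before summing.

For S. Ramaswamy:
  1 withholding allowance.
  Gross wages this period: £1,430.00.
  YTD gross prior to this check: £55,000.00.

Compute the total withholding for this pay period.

£219.58

Earnings Tax: taxable = £1,430.00 − 1×£210.00 = £1,220.00
  £66.00 + 13.7% × (£1,220.00 − £600.00) = £66.00 + 13.7% × £620.00 = £150.94
Training Fund Levy: 4.8% × £1,430.00 = £68.64
Total: £150.94 + £68.64 = £219.58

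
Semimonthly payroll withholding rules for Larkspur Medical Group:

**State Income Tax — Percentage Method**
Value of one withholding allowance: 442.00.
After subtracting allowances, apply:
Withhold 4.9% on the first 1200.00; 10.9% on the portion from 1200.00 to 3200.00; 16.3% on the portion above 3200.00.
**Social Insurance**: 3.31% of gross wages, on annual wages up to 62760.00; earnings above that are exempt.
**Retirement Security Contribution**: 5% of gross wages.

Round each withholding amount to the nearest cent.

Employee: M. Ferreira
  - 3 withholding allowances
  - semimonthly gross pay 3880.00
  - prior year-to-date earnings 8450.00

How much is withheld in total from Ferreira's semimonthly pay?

State Income Tax: taxable = 3880.00 − 3×442.00 = 2554.00
  58.80 + 10.9% × (2554.00 − 1200.00) = 58.80 + 10.9% × 1354.00 = 206.39
Social Insurance: 3.31% × 3880.00 = 128.43
Retirement Security Contribution: 5% × 3880.00 = 194.00
Total: 206.39 + 128.43 + 194.00 = 528.82

528.82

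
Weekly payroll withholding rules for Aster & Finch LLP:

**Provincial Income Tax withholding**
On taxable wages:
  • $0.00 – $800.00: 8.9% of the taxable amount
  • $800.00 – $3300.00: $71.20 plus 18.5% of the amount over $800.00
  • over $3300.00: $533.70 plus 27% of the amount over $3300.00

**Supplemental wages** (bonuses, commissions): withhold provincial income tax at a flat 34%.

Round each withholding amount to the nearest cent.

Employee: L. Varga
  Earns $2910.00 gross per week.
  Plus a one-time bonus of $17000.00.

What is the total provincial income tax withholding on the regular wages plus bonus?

Provincial Income Tax: taxable = $2910.00
  $71.20 + 18.5% × ($2910.00 − $800.00) = $71.20 + 18.5% × $2110.00 = $461.55
Supplemental (34% flat on bonus): 34% × $17000.00 = $5780.00
Total provincial income tax: $461.55 + $5780.00 = $6241.55

$6241.55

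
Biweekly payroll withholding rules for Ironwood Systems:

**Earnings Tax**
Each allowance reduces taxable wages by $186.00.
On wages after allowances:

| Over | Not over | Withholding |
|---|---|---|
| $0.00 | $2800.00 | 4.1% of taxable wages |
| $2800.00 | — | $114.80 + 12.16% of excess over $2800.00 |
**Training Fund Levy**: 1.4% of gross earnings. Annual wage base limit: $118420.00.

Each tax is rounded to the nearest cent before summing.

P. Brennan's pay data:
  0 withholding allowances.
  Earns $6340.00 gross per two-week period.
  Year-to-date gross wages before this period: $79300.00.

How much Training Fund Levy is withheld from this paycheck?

$88.76

Training Fund Levy: 1.4% × $6340.00 = $88.76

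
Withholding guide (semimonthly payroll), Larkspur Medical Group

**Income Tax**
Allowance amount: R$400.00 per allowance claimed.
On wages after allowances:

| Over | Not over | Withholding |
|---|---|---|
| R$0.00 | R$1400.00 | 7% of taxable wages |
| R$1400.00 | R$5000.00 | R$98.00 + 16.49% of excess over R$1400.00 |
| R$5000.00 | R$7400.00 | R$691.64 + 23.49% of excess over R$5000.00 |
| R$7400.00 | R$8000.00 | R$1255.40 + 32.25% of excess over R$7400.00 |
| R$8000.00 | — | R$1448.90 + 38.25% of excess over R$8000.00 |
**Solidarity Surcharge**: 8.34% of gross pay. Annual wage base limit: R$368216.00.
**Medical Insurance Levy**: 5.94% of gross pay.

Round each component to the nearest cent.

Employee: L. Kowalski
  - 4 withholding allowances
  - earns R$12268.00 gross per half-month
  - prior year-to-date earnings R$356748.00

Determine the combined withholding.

Income Tax: taxable = R$12268.00 − 4×R$400.00 = R$10668.00
  R$1448.90 + 38.25% × (R$10668.00 − R$8000.00) = R$1448.90 + 38.25% × R$2668.00 = R$2469.41
Solidarity Surcharge: cap R$368216.00 − YTD R$356748.00 = R$11468.00 subject; 8.34% × R$11468.00 = R$956.43
Medical Insurance Levy: 5.94% × R$12268.00 = R$728.72
Total: R$2469.41 + R$956.43 + R$728.72 = R$4154.56

R$4154.56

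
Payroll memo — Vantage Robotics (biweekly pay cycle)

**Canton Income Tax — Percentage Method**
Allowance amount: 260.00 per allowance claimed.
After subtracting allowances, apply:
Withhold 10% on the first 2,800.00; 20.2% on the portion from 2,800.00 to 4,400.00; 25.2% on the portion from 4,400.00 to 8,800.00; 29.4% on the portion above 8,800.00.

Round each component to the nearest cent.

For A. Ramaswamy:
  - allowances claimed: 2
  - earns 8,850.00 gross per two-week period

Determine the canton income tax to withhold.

Canton Income Tax: taxable = 8,850.00 − 2×260.00 = 8,330.00
  603.20 + 25.2% × (8,330.00 − 4,400.00) = 603.20 + 25.2% × 3,930.00 = 1,593.56

1,593.56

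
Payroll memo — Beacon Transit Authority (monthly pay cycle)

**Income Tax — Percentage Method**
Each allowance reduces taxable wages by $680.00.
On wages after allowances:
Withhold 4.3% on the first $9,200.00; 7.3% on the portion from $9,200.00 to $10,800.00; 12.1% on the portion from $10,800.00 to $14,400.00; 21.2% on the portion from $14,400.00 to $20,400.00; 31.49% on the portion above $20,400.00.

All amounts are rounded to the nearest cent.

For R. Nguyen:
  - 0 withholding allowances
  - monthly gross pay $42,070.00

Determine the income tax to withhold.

Income Tax: taxable = $42,070.00
  $2,220.00 + 31.49% × ($42,070.00 − $20,400.00) = $2,220.00 + 31.49% × $21,670.00 = $9,043.88

$9,043.88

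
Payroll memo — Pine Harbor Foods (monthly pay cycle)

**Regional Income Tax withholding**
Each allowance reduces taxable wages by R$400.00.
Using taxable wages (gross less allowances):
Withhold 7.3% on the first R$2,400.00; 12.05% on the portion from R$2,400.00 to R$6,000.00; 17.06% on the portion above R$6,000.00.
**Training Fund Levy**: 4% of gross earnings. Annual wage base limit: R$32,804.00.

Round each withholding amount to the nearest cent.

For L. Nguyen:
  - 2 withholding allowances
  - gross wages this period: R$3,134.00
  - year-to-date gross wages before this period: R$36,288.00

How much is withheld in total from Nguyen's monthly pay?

R$170.38

Regional Income Tax: taxable = R$3,134.00 − 2×R$400.00 = R$2,334.00
  7.3% × R$2,334.00 = R$170.38
Training Fund Levy: YTD R$36,288.00 ≥ cap R$32,804.00 → R$0.00
Total: R$170.38 + R$0.00 = R$170.38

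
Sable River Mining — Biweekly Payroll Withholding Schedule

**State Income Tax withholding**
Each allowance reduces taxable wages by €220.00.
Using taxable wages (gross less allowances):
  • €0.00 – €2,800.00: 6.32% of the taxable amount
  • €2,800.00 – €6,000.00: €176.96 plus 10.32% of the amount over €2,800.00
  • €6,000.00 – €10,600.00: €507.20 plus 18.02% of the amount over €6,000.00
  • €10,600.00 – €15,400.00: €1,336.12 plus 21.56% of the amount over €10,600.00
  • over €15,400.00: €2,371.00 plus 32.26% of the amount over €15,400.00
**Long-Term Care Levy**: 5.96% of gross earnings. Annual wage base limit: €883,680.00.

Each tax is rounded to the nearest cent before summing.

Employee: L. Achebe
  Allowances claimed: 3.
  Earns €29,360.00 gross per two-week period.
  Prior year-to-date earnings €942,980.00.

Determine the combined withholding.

€6,661.58

State Income Tax: taxable = €29,360.00 − 3×€220.00 = €28,700.00
  €2,371.00 + 32.26% × (€28,700.00 − €15,400.00) = €2,371.00 + 32.26% × €13,300.00 = €6,661.58
Long-Term Care Levy: YTD €942,980.00 ≥ cap €883,680.00 → €0.00
Total: €6,661.58 + €0.00 = €6,661.58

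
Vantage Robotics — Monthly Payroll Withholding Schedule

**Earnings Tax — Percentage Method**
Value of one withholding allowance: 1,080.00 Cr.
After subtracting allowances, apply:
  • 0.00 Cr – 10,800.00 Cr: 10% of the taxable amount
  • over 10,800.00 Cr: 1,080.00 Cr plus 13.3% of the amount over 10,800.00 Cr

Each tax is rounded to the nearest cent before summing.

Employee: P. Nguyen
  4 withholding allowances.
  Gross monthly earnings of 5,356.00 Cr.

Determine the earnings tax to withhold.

103.60 Cr

Earnings Tax: taxable = 5,356.00 Cr − 4×1,080.00 Cr = 1,036.00 Cr
  10% × 1,036.00 Cr = 103.60 Cr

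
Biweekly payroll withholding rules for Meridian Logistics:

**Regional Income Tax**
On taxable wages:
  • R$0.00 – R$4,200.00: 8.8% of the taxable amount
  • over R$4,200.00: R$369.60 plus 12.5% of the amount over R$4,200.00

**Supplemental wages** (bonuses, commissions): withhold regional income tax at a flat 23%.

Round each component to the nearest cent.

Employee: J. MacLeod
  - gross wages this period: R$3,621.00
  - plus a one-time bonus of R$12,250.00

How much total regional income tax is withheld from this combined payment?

Regional Income Tax: taxable = R$3,621.00
  8.8% × R$3,621.00 = R$318.65
Supplemental (23% flat on bonus): 23% × R$12,250.00 = R$2,817.50
Total regional income tax: R$318.65 + R$2,817.50 = R$3,136.15

R$3,136.15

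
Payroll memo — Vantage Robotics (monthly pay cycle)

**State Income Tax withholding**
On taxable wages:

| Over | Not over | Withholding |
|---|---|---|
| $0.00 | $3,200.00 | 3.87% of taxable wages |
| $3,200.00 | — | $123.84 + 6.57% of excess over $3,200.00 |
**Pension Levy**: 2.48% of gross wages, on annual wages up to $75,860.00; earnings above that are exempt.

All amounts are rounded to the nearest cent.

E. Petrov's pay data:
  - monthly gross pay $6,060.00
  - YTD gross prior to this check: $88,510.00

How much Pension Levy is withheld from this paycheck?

$0.00

Pension Levy: YTD $88,510.00 ≥ cap $75,860.00 → $0.00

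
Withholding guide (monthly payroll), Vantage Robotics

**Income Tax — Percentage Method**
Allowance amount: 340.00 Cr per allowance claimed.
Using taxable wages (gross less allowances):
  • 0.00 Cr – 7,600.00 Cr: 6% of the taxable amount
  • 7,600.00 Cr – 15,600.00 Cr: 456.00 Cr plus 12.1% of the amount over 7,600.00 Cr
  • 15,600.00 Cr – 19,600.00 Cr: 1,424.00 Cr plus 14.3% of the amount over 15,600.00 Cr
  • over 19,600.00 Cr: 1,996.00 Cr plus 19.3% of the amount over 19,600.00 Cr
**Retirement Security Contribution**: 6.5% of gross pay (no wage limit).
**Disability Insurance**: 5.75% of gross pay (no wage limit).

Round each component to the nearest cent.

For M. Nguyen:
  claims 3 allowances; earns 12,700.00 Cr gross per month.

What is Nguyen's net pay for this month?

10,194.57 Cr

Income Tax: taxable = 12,700.00 Cr − 3×340.00 Cr = 11,680.00 Cr
  456.00 Cr + 12.1% × (11,680.00 Cr − 7,600.00 Cr) = 456.00 Cr + 12.1% × 4,080.00 Cr = 949.68 Cr
Retirement Security Contribution: 6.5% × 12,700.00 Cr = 825.50 Cr
Disability Insurance: 5.75% × 12,700.00 Cr = 730.25 Cr
Total withheld: 949.68 Cr + 825.50 Cr + 730.25 Cr = 2,505.43 Cr
Net pay: 12,700.00 Cr − 2,505.43 Cr = 10,194.57 Cr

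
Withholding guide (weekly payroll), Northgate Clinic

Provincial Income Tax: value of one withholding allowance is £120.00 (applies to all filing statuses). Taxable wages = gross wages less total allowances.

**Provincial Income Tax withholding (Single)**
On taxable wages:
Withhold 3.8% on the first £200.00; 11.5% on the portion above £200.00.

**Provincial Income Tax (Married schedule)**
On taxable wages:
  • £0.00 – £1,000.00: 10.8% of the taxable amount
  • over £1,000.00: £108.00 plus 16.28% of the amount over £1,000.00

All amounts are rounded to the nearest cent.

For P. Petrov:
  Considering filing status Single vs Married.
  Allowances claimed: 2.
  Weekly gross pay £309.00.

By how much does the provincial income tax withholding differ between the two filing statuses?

£4.83

Provincial Income Tax (Single): taxable = £309.00 − 2×£120.00 = £69.00
  3.8% × £69.00 = £2.62
Provincial Income Tax (Married): taxable = £309.00 − 2×£120.00 = £69.00
  10.8% × £69.00 = £7.45
Difference: |£2.62 − £7.45| = £4.83 (higher under Married)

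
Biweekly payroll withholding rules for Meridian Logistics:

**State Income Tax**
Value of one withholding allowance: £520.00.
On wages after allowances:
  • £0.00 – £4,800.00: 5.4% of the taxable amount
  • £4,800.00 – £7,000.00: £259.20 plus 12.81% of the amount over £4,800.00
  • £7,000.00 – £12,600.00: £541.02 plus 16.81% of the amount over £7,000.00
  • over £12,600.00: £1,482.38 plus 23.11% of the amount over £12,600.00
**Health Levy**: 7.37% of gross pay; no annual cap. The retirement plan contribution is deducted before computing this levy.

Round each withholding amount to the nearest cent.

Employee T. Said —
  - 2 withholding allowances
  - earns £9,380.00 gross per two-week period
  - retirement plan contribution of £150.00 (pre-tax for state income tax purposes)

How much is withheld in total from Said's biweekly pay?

£1,421.31

State Income Tax: taxable = £9,380.00 − £150.00 − 2×£520.00 = £8,190.00
  £541.02 + 16.81% × (£8,190.00 − £7,000.00) = £541.02 + 16.81% × £1,190.00 = £741.06
Health Levy: 7.37% × £9,230.00 = £680.25
Total: £741.06 + £680.25 = £1,421.31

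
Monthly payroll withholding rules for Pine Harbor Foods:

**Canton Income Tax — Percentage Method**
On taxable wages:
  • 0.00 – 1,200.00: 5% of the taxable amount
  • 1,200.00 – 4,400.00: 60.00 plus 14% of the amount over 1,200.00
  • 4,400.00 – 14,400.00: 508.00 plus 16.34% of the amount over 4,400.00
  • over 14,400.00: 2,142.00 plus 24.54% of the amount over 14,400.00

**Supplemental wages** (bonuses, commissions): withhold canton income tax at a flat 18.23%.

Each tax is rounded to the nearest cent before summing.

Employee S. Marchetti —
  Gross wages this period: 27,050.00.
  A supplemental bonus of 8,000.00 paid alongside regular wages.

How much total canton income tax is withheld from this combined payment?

Canton Income Tax: taxable = 27,050.00
  2,142.00 + 24.54% × (27,050.00 − 14,400.00) = 2,142.00 + 24.54% × 12,650.00 = 5,246.31
Supplemental (18.23% flat on bonus): 18.23% × 8,000.00 = 1,458.40
Total canton income tax: 5,246.31 + 1,458.40 = 6,704.71

6,704.71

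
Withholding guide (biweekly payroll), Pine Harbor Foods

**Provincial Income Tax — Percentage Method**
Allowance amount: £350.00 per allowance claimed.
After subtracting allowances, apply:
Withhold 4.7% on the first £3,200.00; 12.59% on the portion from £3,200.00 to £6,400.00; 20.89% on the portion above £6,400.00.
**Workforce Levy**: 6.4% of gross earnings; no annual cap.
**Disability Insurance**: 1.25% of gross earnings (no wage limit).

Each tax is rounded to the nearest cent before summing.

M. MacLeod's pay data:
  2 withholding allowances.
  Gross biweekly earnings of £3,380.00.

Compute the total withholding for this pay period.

Provincial Income Tax: taxable = £3,380.00 − 2×£350.00 = £2,680.00
  4.7% × £2,680.00 = £125.96
Workforce Levy: 6.4% × £3,380.00 = £216.32
Disability Insurance: 1.25% × £3,380.00 = £42.25
Total: £125.96 + £216.32 + £42.25 = £384.53

£384.53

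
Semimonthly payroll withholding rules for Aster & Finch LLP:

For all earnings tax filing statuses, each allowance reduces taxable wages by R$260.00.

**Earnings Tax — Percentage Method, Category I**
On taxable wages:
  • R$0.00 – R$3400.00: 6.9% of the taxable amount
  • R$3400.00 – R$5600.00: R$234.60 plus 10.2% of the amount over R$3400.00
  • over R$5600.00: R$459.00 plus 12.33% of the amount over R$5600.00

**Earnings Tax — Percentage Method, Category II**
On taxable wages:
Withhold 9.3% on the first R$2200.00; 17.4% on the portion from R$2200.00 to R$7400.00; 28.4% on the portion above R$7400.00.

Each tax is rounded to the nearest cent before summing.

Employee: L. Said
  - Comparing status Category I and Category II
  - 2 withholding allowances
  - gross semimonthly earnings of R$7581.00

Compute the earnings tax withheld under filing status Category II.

Earnings Tax (Category II): taxable = R$7581.00 − 2×R$260.00 = R$7061.00
  R$204.60 + 17.4% × (R$7061.00 − R$2200.00) = R$204.60 + 17.4% × R$4861.00 = R$1050.41

R$1050.41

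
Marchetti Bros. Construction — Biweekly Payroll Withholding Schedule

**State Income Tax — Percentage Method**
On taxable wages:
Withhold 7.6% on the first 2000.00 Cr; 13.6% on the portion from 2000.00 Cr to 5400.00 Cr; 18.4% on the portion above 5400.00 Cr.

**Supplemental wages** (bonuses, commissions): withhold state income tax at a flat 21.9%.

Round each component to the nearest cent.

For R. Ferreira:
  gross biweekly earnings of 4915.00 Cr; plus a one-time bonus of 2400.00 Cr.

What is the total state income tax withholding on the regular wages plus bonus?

1074.04 Cr

State Income Tax: taxable = 4915.00 Cr
  152.00 Cr + 13.6% × (4915.00 Cr − 2000.00 Cr) = 152.00 Cr + 13.6% × 2915.00 Cr = 548.44 Cr
Supplemental (21.9% flat on bonus): 21.9% × 2400.00 Cr = 525.60 Cr
Total state income tax: 548.44 Cr + 525.60 Cr = 1074.04 Cr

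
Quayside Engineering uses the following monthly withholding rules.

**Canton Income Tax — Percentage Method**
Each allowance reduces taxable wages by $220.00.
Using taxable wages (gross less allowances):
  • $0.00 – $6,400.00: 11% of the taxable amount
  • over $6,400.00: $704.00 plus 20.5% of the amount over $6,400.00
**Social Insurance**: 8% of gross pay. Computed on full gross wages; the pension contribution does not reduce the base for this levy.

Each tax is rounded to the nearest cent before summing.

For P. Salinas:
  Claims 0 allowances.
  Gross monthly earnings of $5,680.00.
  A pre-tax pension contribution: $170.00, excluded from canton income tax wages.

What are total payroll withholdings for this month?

Canton Income Tax: taxable = $5,680.00 − $170.00 = $5,510.00
  11% × $5,510.00 = $606.10
Social Insurance: 8% × $5,680.00 = $454.40
Total: $606.10 + $454.40 = $1,060.50

$1,060.50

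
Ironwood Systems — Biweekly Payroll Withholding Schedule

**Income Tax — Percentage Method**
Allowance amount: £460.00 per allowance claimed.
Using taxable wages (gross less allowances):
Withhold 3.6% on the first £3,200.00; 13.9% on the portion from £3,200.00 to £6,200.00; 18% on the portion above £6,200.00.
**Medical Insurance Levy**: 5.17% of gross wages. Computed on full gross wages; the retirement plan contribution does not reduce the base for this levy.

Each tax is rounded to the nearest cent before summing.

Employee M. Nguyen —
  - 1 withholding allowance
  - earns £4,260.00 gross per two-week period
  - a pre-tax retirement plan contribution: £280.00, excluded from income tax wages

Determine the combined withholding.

£379.92

Income Tax: taxable = £4,260.00 − £280.00 − 1×£460.00 = £3,520.00
  £115.20 + 13.9% × (£3,520.00 − £3,200.00) = £115.20 + 13.9% × £320.00 = £159.68
Medical Insurance Levy: 5.17% × £4,260.00 = £220.24
Total: £159.68 + £220.24 = £379.92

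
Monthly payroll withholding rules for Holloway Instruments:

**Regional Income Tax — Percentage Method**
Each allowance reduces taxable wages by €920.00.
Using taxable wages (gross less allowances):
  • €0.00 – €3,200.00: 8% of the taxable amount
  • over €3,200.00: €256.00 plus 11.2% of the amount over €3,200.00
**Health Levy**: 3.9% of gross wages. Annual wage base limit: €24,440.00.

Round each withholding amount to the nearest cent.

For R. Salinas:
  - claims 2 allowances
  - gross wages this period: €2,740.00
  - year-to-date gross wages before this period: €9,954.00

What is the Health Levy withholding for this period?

€106.86

Health Levy: 3.9% × €2,740.00 = €106.86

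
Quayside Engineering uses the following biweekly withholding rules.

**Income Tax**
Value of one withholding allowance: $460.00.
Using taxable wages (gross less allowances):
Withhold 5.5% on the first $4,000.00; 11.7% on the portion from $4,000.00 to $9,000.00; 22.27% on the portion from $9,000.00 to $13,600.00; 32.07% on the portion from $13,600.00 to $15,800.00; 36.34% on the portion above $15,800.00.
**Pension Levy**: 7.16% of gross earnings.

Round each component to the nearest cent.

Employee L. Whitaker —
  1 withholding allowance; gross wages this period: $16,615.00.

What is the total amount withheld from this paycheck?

$3,853.60

Income Tax: taxable = $16,615.00 − 1×$460.00 = $16,155.00
  $2,534.96 + 36.34% × ($16,155.00 − $15,800.00) = $2,534.96 + 36.34% × $355.00 = $2,663.97
Pension Levy: 7.16% × $16,615.00 = $1,189.63
Total: $2,663.97 + $1,189.63 = $3,853.60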